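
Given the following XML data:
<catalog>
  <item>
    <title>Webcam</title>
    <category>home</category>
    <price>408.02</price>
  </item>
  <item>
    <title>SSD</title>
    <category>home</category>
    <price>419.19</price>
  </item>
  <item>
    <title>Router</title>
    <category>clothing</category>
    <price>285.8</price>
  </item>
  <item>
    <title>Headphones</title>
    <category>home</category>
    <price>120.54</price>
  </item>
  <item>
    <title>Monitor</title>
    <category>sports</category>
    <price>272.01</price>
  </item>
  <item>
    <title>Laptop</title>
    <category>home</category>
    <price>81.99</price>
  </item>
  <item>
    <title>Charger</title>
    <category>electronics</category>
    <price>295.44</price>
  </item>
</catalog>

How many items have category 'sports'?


Scanning <item> elements for <category>sports</category>:
  Item 5: Monitor -> MATCH
Count: 1

ANSWER: 1


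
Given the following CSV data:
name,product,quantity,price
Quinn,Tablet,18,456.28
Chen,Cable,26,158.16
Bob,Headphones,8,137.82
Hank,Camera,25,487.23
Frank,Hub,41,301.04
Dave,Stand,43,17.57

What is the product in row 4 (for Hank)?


Row 4: Hank
Column 'product' = Camera

ANSWER: Camera


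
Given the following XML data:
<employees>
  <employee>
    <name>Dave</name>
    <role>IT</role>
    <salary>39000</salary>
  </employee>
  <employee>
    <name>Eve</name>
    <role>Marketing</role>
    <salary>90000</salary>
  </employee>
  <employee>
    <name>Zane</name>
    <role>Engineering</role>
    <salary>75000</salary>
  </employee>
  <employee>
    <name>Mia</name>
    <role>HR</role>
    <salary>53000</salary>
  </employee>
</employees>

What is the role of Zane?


Searching for <employee> with <name>Zane</name>
Found at position 3
<role>Engineering</role>

ANSWER: Engineering


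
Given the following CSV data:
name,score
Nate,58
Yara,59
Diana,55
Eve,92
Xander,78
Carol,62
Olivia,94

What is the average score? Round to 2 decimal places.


Scores: 58, 59, 55, 92, 78, 62, 94
Sum = 498
Count = 7
Average = 498 / 7 = 71.14

ANSWER: 71.14


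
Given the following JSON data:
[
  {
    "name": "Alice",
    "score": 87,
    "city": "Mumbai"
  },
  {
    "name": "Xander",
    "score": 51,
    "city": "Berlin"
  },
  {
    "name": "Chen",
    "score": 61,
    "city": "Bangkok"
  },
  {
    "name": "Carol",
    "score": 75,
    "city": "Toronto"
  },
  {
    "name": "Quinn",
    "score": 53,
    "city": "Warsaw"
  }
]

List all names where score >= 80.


Filtering records where score >= 80:
  Alice (score=87) -> YES
  Xander (score=51) -> no
  Chen (score=61) -> no
  Carol (score=75) -> no
  Quinn (score=53) -> no


ANSWER: Alice


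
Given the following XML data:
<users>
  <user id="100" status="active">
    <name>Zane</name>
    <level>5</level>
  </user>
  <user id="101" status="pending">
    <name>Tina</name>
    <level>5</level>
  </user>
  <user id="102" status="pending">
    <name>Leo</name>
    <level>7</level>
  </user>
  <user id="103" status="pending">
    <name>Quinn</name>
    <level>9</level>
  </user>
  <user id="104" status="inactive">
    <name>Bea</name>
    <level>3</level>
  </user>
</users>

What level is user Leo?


Finding user: Leo
<level>7</level>

ANSWER: 7


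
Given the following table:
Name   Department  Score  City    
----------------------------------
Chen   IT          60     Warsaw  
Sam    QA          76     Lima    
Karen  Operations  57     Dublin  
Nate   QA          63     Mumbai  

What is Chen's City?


Row 1: Chen
City = Warsaw

ANSWER: Warsaw


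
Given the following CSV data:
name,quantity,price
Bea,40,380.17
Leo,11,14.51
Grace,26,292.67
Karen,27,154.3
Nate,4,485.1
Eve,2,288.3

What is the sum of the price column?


Values in 'price' column:
  Row 1: 380.17
  Row 2: 14.51
  Row 3: 292.67
  Row 4: 154.3
  Row 5: 485.1
  Row 6: 288.3
Sum = 380.17 + 14.51 + 292.67 + 154.3 + 485.1 + 288.3 = 1615.05

ANSWER: 1615.05


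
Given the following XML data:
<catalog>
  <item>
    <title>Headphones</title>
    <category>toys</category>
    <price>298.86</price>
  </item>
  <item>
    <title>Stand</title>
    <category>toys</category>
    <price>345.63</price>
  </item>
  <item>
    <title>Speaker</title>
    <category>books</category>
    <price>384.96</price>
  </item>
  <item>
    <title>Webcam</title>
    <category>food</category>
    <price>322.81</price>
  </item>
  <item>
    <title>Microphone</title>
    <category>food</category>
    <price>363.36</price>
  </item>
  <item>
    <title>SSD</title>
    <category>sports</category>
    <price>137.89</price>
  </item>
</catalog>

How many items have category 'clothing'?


Scanning <item> elements for <category>clothing</category>:
Count: 0

ANSWER: 0


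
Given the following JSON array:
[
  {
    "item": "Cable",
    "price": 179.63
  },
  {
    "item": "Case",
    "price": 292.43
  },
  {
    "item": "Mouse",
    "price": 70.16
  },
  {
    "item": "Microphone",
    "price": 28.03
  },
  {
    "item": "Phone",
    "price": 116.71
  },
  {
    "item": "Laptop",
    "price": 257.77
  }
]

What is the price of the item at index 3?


Array index 3 -> Microphone
price = 28.03

ANSWER: 28.03


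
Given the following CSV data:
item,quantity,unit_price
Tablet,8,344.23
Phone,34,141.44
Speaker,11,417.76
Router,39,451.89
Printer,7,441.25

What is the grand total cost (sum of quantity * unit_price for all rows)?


Computing row totals:
  Tablet: 8 * 344.23 = 2753.84
  Phone: 34 * 141.44 = 4808.96
  Speaker: 11 * 417.76 = 4595.36
  Router: 39 * 451.89 = 17623.71
  Printer: 7 * 441.25 = 3088.75
Grand total = 2753.84 + 4808.96 + 4595.36 + 17623.71 + 3088.75 = 32870.62

ANSWER: 32870.62


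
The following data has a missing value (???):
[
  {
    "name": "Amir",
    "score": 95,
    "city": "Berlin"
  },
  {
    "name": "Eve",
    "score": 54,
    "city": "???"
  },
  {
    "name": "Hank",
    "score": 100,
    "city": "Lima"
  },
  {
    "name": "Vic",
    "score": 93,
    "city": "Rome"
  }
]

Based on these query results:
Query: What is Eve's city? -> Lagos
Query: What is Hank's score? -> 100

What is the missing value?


The missing value is Eve's city
From query: Eve's city = Lagos

ANSWER: Lagos


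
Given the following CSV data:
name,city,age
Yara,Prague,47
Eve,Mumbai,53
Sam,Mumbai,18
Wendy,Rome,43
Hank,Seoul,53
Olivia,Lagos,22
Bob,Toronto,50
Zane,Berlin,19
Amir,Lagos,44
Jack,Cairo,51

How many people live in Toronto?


Scanning city column for 'Toronto':
  Row 7: Bob -> MATCH
Total matches: 1

ANSWER: 1


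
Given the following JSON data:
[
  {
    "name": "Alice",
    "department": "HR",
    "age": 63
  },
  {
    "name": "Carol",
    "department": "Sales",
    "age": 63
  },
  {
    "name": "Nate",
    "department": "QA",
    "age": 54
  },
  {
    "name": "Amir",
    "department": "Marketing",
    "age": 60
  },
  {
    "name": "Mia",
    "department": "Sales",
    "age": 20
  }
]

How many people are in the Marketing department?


Scanning records for department = Marketing
  Record 3: Amir
Count: 1

ANSWER: 1


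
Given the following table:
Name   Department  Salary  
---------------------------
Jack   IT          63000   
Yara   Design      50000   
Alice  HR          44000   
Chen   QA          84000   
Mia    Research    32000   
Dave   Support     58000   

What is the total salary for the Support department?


Support department members:
  Dave: 58000
Total = 58000 = 58000

ANSWER: 58000


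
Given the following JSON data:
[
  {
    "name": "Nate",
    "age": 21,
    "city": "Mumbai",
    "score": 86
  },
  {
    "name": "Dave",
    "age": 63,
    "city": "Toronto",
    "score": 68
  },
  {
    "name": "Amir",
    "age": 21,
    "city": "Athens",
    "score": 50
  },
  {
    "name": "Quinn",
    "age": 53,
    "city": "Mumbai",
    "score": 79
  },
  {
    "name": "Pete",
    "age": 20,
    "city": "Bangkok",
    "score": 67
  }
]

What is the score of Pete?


Looking up record where name = Pete
Record index: 4
Field 'score' = 67

ANSWER: 67


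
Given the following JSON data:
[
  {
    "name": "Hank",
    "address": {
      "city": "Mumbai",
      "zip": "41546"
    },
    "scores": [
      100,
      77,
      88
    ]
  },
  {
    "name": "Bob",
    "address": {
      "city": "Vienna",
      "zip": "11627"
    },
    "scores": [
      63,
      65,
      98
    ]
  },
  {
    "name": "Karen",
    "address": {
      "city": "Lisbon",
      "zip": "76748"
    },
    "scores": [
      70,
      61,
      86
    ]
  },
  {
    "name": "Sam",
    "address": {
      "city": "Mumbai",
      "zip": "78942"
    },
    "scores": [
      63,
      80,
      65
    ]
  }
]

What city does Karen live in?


Path: records[2].address.city
Value: Lisbon

ANSWER: Lisbon


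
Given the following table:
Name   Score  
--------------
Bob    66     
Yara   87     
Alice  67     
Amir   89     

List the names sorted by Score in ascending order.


Sorting by Score (ascending):
  Bob: 66
  Alice: 67
  Yara: 87
  Amir: 89


ANSWER: Bob, Alice, Yara, Amir


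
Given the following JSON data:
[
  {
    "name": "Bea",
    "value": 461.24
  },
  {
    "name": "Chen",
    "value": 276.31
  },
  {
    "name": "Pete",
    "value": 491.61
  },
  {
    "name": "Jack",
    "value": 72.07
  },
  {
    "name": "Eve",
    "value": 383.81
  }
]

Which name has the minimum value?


Comparing values:
  Bea: 461.24
  Chen: 276.31
  Pete: 491.61
  Jack: 72.07
  Eve: 383.81
Minimum: Jack (72.07)

ANSWER: Jack


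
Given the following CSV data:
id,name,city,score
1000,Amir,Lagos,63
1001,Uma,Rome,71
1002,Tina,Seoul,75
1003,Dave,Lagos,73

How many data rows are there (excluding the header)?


Counting rows (excluding header):
Header: id,name,city,score
Data rows: 4

ANSWER: 4


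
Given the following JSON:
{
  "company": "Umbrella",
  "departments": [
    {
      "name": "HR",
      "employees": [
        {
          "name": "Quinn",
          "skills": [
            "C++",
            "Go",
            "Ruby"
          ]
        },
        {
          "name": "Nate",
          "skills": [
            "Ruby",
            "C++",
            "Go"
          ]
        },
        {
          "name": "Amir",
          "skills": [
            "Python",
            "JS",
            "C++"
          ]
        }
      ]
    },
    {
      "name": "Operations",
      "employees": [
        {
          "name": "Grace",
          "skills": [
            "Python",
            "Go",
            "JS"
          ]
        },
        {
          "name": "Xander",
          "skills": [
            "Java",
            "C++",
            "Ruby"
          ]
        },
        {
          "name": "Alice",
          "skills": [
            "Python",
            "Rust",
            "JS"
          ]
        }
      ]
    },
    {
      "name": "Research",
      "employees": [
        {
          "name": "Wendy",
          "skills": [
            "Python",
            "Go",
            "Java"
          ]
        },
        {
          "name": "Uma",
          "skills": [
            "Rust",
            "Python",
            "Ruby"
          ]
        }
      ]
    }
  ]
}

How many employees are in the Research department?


Path: departments[2].employees
Count: 2

ANSWER: 2


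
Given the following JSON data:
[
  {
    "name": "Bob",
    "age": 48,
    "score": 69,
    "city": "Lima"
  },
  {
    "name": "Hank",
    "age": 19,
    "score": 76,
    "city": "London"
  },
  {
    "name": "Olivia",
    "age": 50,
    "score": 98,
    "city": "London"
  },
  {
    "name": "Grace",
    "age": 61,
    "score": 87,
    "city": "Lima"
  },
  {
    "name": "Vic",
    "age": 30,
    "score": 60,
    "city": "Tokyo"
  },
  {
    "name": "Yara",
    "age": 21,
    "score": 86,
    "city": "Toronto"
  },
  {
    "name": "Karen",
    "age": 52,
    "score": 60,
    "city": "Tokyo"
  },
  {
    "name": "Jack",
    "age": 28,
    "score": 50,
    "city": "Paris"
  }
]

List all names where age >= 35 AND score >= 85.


Checking both conditions:
  Bob (age=48, score=69) -> no
  Hank (age=19, score=76) -> no
  Olivia (age=50, score=98) -> YES
  Grace (age=61, score=87) -> YES
  Vic (age=30, score=60) -> no
  Yara (age=21, score=86) -> no
  Karen (age=52, score=60) -> no
  Jack (age=28, score=50) -> no


ANSWER: Olivia, Grace


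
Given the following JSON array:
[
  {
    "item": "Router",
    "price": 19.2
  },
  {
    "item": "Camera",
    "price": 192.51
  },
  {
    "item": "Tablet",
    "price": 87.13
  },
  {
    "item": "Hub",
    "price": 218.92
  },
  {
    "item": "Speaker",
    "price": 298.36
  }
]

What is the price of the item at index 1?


Array index 1 -> Camera
price = 192.51

ANSWER: 192.51


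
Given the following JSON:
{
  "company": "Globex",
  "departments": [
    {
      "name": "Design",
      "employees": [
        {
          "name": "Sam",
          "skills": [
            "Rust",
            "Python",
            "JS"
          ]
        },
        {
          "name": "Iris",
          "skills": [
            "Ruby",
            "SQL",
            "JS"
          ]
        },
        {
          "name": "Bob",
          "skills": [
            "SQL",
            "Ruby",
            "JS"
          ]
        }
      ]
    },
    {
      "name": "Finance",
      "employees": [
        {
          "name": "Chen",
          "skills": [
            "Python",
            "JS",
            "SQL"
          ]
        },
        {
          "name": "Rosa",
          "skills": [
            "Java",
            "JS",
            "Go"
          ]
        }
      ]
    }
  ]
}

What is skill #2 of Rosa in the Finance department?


Path: departments[1].employees[1].skills[1]
Value: JS

ANSWER: JS


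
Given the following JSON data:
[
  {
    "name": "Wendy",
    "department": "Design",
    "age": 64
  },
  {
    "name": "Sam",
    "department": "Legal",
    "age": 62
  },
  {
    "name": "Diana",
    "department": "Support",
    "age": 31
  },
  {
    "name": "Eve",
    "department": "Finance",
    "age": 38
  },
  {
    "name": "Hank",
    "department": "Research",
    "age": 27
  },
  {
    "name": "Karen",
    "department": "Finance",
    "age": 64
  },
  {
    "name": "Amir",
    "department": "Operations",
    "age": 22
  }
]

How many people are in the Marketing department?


Scanning records for department = Marketing
  No matches found
Count: 0

ANSWER: 0


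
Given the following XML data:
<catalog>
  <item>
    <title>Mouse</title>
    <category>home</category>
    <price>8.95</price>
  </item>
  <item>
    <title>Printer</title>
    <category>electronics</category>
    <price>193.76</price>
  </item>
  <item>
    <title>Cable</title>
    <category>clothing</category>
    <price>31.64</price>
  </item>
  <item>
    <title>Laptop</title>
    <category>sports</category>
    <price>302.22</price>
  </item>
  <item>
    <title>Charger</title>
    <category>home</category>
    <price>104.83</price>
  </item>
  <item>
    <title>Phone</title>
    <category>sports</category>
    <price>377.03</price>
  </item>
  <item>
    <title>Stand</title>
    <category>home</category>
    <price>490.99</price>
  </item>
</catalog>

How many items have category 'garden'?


Scanning <item> elements for <category>garden</category>:
Count: 0

ANSWER: 0


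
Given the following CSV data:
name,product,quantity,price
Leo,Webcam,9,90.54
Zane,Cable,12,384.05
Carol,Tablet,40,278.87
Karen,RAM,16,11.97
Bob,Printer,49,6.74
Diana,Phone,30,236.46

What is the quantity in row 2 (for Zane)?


Row 2: Zane
Column 'quantity' = 12

ANSWER: 12


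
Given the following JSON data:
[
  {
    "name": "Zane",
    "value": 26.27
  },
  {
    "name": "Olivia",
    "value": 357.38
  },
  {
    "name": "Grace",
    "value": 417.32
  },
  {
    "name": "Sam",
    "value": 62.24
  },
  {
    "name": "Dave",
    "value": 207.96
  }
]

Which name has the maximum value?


Comparing values:
  Zane: 26.27
  Olivia: 357.38
  Grace: 417.32
  Sam: 62.24
  Dave: 207.96
Maximum: Grace (417.32)

ANSWER: Grace


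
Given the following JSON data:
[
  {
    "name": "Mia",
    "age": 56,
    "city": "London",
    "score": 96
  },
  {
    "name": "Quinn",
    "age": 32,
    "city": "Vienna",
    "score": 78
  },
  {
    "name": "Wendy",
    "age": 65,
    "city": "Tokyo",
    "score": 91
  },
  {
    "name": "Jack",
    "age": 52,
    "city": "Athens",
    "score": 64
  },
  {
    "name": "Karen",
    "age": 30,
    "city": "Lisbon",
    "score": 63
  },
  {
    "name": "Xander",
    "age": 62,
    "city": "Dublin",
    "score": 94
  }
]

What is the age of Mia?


Looking up record where name = Mia
Record index: 0
Field 'age' = 56

ANSWER: 56


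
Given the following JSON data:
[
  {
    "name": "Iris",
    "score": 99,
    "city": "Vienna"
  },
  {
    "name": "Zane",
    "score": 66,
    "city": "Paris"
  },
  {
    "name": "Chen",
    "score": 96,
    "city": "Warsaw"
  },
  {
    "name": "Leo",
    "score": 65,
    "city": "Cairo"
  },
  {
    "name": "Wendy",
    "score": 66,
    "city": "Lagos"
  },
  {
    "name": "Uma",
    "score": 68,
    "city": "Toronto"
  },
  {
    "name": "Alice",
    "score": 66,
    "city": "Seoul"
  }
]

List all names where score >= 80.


Filtering records where score >= 80:
  Iris (score=99) -> YES
  Zane (score=66) -> no
  Chen (score=96) -> YES
  Leo (score=65) -> no
  Wendy (score=66) -> no
  Uma (score=68) -> no
  Alice (score=66) -> no


ANSWER: Iris, Chen


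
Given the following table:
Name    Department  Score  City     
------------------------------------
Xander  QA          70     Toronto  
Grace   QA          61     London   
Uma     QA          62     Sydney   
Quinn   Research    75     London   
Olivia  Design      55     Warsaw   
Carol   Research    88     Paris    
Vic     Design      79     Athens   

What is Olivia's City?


Row 5: Olivia
City = Warsaw

ANSWER: Warsaw


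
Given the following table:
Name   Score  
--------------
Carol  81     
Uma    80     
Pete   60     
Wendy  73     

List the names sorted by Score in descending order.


Sorting by Score (descending):
  Carol: 81
  Uma: 80
  Wendy: 73
  Pete: 60


ANSWER: Carol, Uma, Wendy, Pete


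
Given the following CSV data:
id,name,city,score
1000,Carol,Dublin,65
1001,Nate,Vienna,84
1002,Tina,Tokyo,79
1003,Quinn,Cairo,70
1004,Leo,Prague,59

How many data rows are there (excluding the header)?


Counting rows (excluding header):
Header: id,name,city,score
Data rows: 5

ANSWER: 5


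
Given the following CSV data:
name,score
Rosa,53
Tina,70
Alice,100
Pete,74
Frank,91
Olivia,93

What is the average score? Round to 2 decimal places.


Scores: 53, 70, 100, 74, 91, 93
Sum = 481
Count = 6
Average = 481 / 6 = 80.17

ANSWER: 80.17


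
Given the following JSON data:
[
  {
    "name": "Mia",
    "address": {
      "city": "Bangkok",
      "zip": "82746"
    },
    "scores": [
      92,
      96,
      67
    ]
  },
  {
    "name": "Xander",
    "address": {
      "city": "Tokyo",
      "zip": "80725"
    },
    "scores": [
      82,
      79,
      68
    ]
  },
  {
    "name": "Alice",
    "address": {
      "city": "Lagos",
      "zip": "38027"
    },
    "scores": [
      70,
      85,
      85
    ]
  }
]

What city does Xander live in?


Path: records[1].address.city
Value: Tokyo

ANSWER: Tokyo


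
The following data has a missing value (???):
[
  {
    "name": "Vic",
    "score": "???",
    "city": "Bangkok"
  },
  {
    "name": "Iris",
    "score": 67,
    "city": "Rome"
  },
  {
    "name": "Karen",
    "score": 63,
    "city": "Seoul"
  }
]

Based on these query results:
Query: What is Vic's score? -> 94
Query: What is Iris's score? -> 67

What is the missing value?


The missing value is Vic's score
From query: Vic's score = 94

ANSWER: 94


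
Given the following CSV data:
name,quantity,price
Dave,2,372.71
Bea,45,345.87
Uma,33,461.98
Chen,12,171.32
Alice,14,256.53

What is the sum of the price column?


Values in 'price' column:
  Row 1: 372.71
  Row 2: 345.87
  Row 3: 461.98
  Row 4: 171.32
  Row 5: 256.53
Sum = 372.71 + 345.87 + 461.98 + 171.32 + 256.53 = 1608.41

ANSWER: 1608.41


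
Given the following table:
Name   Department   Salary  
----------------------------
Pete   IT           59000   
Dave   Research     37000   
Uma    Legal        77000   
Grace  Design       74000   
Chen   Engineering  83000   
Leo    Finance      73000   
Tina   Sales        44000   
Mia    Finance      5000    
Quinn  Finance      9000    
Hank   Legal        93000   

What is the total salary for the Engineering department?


Engineering department members:
  Chen: 83000
Total = 83000 = 83000

ANSWER: 83000


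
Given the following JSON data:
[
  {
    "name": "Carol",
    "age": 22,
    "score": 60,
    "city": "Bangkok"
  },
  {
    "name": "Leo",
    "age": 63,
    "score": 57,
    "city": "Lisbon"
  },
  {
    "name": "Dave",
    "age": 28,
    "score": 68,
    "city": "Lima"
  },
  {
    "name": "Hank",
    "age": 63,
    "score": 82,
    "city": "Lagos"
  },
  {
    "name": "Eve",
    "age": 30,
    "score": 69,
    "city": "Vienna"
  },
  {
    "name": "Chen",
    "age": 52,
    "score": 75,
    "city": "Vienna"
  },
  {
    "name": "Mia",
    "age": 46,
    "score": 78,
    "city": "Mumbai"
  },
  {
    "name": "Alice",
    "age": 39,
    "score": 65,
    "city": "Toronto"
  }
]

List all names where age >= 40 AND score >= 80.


Checking both conditions:
  Carol (age=22, score=60) -> no
  Leo (age=63, score=57) -> no
  Dave (age=28, score=68) -> no
  Hank (age=63, score=82) -> YES
  Eve (age=30, score=69) -> no
  Chen (age=52, score=75) -> no
  Mia (age=46, score=78) -> no
  Alice (age=39, score=65) -> no


ANSWER: Hank


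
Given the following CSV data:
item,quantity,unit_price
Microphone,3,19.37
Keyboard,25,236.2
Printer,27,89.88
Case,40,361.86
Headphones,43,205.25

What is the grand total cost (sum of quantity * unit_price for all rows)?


Computing row totals:
  Microphone: 3 * 19.37 = 58.11
  Keyboard: 25 * 236.2 = 5905.0
  Printer: 27 * 89.88 = 2426.76
  Case: 40 * 361.86 = 14474.4
  Headphones: 43 * 205.25 = 8825.75
Grand total = 58.11 + 5905.0 + 2426.76 + 14474.4 + 8825.75 = 31690.02

ANSWER: 31690.02


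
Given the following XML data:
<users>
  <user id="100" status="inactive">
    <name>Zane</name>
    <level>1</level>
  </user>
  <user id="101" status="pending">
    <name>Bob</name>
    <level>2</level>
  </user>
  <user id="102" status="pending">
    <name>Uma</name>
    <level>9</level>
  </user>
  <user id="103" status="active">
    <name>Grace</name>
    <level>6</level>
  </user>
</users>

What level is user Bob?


Finding user: Bob
<level>2</level>

ANSWER: 2


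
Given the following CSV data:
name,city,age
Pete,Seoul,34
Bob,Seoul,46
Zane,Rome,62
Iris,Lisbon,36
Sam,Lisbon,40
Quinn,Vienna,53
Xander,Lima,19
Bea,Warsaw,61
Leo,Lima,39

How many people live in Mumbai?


Scanning city column for 'Mumbai':
Total matches: 0

ANSWER: 0


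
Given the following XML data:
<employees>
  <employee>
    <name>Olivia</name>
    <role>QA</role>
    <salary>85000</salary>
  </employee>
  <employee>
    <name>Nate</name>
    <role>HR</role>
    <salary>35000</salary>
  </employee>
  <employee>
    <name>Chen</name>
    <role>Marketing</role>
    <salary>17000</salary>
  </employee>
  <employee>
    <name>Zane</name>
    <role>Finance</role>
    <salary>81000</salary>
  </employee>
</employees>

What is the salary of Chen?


Searching for <employee> with <name>Chen</name>
Found at position 3
<salary>17000</salary>

ANSWER: 17000


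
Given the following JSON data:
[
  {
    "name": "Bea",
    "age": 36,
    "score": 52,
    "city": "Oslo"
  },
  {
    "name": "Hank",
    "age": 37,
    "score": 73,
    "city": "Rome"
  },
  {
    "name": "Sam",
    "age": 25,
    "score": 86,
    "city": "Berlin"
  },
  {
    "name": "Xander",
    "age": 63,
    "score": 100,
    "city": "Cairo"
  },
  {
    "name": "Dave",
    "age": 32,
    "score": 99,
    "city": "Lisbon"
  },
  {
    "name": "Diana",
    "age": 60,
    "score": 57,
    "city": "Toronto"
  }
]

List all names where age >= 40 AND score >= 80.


Checking both conditions:
  Bea (age=36, score=52) -> no
  Hank (age=37, score=73) -> no
  Sam (age=25, score=86) -> no
  Xander (age=63, score=100) -> YES
  Dave (age=32, score=99) -> no
  Diana (age=60, score=57) -> no


ANSWER: Xander


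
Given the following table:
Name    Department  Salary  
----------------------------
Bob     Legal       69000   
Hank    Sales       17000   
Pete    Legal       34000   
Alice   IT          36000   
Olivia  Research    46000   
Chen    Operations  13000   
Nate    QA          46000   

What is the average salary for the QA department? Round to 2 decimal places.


QA department members:
  Nate: 46000
Sum = 46000
Count = 1
Average = 46000 / 1 = 46000.00

ANSWER: 46000.00


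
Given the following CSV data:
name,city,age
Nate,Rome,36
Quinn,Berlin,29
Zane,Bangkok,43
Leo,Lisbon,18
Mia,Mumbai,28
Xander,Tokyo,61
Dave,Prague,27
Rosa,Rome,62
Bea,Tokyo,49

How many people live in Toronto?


Scanning city column for 'Toronto':
Total matches: 0

ANSWER: 0


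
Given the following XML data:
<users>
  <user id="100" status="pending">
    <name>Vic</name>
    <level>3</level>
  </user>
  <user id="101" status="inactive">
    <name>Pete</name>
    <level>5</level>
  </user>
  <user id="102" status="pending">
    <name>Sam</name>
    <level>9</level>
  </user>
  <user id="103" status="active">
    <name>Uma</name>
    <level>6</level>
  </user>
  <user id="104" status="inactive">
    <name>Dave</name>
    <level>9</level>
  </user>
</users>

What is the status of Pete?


Finding user with name = Pete
user id="101" status="inactive"

ANSWER: inactive


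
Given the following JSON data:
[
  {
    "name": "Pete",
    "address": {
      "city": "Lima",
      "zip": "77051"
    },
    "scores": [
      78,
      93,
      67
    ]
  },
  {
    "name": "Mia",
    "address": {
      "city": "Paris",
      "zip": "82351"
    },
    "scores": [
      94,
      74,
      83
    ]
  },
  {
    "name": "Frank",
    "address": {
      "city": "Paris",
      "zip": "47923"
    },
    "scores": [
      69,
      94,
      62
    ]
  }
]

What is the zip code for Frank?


Path: records[2].address.zip
Value: 47923

ANSWER: 47923


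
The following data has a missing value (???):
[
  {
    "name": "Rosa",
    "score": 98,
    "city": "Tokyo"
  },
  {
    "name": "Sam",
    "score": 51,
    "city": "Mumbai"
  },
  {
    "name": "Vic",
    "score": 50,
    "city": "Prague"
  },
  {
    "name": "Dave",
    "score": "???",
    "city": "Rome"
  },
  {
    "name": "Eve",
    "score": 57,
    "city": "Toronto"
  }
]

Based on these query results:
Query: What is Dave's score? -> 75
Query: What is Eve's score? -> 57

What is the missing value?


The missing value is Dave's score
From query: Dave's score = 75

ANSWER: 75


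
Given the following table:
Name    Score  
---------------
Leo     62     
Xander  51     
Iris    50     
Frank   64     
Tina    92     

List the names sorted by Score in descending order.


Sorting by Score (descending):
  Tina: 92
  Frank: 64
  Leo: 62
  Xander: 51
  Iris: 50


ANSWER: Tina, Frank, Leo, Xander, Iris


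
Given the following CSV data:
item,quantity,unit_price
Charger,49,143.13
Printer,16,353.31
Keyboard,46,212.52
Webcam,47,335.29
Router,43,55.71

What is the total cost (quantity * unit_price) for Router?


Row: Router
quantity = 43
unit_price = 55.71
total = 43 * 55.71 = 2395.53

ANSWER: 2395.53


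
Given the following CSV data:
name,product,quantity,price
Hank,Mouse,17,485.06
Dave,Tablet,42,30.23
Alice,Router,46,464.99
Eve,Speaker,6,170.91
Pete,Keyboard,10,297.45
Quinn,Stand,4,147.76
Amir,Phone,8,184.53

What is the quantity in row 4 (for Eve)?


Row 4: Eve
Column 'quantity' = 6

ANSWER: 6


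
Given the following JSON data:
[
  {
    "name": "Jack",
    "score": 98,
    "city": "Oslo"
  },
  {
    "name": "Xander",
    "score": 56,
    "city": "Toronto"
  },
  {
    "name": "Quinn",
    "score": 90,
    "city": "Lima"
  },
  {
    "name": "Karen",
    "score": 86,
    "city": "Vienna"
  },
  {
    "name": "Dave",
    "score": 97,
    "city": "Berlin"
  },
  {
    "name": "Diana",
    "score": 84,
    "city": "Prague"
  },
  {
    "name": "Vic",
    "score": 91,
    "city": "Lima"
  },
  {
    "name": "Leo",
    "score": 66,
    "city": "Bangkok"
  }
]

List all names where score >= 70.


Filtering records where score >= 70:
  Jack (score=98) -> YES
  Xander (score=56) -> no
  Quinn (score=90) -> YES
  Karen (score=86) -> YES
  Dave (score=97) -> YES
  Diana (score=84) -> YES
  Vic (score=91) -> YES
  Leo (score=66) -> no


ANSWER: Jack, Quinn, Karen, Dave, Diana, Vic


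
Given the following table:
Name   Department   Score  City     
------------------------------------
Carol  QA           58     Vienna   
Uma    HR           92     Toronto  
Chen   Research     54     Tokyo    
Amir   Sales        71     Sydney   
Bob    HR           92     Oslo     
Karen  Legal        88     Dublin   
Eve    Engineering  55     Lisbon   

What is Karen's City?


Row 6: Karen
City = Dublin

ANSWER: Dublin


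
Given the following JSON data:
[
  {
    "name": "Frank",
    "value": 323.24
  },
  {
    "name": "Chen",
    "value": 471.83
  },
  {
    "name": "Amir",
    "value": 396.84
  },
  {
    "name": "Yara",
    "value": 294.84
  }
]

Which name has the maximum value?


Comparing values:
  Frank: 323.24
  Chen: 471.83
  Amir: 396.84
  Yara: 294.84
Maximum: Chen (471.83)

ANSWER: Chen


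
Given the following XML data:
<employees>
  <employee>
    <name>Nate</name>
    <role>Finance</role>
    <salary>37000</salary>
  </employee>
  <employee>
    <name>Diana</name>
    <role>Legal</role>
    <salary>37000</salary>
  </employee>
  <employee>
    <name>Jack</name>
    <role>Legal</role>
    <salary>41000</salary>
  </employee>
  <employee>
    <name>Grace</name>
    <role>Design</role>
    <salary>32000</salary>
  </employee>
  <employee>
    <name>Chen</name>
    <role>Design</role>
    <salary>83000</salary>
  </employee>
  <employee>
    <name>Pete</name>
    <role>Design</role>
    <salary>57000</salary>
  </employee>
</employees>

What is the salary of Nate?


Searching for <employee> with <name>Nate</name>
Found at position 1
<salary>37000</salary>

ANSWER: 37000


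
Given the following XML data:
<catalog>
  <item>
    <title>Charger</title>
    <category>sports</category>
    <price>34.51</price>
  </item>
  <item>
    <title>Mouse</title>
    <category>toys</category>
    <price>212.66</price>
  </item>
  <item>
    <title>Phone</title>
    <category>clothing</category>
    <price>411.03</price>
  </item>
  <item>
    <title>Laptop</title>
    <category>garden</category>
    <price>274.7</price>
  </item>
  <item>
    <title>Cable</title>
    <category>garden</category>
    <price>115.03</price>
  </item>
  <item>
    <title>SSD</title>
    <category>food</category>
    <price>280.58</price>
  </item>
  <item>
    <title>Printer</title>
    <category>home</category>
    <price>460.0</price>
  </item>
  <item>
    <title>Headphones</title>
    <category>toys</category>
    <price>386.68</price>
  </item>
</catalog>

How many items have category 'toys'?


Scanning <item> elements for <category>toys</category>:
  Item 2: Mouse -> MATCH
  Item 8: Headphones -> MATCH
Count: 2

ANSWER: 2


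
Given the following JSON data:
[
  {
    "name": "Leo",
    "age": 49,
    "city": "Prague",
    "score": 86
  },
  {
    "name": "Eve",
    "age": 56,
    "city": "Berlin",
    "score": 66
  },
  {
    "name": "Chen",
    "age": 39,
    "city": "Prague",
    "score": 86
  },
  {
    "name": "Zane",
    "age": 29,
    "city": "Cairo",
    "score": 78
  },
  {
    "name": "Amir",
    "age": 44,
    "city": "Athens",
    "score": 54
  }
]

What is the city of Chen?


Looking up record where name = Chen
Record index: 2
Field 'city' = Prague

ANSWER: Prague


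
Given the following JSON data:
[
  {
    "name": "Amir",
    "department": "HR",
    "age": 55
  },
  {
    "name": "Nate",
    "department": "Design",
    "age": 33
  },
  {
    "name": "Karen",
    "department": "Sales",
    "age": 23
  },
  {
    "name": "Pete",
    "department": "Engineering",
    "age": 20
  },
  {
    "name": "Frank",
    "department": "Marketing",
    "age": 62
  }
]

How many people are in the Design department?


Scanning records for department = Design
  Record 1: Nate
Count: 1

ANSWER: 1


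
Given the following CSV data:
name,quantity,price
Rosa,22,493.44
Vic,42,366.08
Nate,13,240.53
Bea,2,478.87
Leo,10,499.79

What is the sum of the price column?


Values in 'price' column:
  Row 1: 493.44
  Row 2: 366.08
  Row 3: 240.53
  Row 4: 478.87
  Row 5: 499.79
Sum = 493.44 + 366.08 + 240.53 + 478.87 + 499.79 = 2078.71

ANSWER: 2078.71


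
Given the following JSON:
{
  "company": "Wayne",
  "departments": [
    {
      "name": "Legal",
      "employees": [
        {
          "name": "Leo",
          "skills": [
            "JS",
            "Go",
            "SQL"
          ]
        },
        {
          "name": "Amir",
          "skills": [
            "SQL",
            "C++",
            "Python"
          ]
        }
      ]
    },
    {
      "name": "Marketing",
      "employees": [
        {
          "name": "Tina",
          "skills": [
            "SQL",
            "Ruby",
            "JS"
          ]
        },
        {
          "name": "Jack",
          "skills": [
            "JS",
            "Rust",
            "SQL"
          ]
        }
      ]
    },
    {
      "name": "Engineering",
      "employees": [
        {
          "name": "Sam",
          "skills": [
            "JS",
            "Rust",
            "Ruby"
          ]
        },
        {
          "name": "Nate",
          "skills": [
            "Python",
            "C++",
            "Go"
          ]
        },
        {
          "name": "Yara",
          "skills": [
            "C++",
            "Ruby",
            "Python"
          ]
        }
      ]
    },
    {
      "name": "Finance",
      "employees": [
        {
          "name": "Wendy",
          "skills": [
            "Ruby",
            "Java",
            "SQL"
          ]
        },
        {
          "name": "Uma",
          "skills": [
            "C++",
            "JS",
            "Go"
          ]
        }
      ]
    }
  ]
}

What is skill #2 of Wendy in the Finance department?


Path: departments[3].employees[0].skills[1]
Value: Java

ANSWER: Java


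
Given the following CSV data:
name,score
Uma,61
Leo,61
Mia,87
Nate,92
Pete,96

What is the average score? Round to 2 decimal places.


Scores: 61, 61, 87, 92, 96
Sum = 397
Count = 5
Average = 397 / 5 = 79.40

ANSWER: 79.40


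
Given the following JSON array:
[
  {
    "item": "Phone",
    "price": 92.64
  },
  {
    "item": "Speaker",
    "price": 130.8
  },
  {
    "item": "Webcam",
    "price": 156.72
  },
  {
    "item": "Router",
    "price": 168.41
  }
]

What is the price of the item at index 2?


Array index 2 -> Webcam
price = 156.72

ANSWER: 156.72


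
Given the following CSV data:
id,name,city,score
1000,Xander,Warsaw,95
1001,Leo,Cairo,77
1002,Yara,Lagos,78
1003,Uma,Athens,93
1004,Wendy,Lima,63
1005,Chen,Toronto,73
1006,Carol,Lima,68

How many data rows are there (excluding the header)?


Counting rows (excluding header):
Header: id,name,city,score
Data rows: 7

ANSWER: 7


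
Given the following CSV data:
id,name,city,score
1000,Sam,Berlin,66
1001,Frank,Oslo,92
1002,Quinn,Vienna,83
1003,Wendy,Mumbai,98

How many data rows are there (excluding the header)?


Counting rows (excluding header):
Header: id,name,city,score
Data rows: 4

ANSWER: 4


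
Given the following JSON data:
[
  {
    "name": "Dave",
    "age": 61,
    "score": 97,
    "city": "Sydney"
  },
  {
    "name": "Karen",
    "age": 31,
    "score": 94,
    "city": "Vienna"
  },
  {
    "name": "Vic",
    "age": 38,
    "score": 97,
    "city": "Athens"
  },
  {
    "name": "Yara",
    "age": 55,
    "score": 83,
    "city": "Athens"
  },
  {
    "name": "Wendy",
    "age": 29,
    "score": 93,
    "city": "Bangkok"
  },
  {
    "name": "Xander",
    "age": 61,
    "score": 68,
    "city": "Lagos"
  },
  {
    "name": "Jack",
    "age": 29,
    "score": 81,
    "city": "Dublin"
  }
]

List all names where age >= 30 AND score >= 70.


Checking both conditions:
  Dave (age=61, score=97) -> YES
  Karen (age=31, score=94) -> YES
  Vic (age=38, score=97) -> YES
  Yara (age=55, score=83) -> YES
  Wendy (age=29, score=93) -> no
  Xander (age=61, score=68) -> no
  Jack (age=29, score=81) -> no


ANSWER: Dave, Karen, Vic, Yara


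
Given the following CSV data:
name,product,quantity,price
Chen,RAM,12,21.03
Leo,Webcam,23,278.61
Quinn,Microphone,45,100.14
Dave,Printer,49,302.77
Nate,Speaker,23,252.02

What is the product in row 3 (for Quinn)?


Row 3: Quinn
Column 'product' = Microphone

ANSWER: Microphone


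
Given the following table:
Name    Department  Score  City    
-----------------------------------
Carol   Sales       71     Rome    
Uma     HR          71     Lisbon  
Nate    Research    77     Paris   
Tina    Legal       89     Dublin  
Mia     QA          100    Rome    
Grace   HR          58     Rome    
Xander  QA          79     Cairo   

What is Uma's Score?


Row 2: Uma
Score = 71

ANSWER: 71


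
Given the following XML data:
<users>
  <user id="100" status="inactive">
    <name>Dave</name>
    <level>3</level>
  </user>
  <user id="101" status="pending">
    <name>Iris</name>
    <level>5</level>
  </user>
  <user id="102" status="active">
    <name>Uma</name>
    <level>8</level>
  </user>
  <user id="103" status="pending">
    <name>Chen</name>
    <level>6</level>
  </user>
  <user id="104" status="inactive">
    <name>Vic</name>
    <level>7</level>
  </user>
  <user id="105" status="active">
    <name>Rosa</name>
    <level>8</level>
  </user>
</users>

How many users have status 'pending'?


Counting users with status='pending':
  Iris (id=101) -> MATCH
  Chen (id=103) -> MATCH
Count: 2

ANSWER: 2


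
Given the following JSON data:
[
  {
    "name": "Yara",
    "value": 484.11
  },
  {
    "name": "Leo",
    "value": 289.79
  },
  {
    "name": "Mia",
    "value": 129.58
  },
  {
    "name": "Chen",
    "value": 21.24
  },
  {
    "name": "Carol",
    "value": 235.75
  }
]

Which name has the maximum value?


Comparing values:
  Yara: 484.11
  Leo: 289.79
  Mia: 129.58
  Chen: 21.24
  Carol: 235.75
Maximum: Yara (484.11)

ANSWER: Yara


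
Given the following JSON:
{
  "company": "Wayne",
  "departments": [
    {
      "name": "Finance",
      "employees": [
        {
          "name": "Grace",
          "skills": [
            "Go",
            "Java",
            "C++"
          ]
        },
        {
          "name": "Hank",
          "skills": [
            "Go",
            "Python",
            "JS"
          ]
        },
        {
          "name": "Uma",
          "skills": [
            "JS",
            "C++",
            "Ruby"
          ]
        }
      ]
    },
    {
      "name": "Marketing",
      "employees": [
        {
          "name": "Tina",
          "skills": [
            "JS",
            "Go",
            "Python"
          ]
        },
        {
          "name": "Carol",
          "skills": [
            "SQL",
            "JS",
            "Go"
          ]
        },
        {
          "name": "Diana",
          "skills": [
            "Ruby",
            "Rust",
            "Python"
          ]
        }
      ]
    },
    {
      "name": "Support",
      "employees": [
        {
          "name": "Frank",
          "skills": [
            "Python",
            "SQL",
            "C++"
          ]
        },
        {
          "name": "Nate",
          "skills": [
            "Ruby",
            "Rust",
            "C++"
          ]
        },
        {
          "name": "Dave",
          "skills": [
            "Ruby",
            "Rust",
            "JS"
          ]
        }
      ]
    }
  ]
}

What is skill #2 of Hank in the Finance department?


Path: departments[0].employees[1].skills[1]
Value: Python

ANSWER: Python
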